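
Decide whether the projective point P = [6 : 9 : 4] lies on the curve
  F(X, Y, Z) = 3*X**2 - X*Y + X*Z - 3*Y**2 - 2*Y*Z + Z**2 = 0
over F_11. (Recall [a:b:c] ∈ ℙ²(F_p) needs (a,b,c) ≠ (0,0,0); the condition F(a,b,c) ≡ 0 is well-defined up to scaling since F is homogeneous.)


F(6,9,4) ≡ 10 (mod 11); P is NOT on the curve.

Evaluate F(6, 9, 4) term-by-term (mod 11).
  3*X**2 ↦ 3·36·1·1 = 108
  -X*Y ↦ -1·6·9·1 = -54
  X*Z ↦ 1·6·1·4 = 24
  -3*Y**2 ↦ -3·1·81·1 = -243
  -2*Y*Z ↦ -2·1·9·4 = -72
  Z**2 ↦ 1·1·1·16 = 16
Sum: F(6, 9, 4) = (108) + (-54) + (24) + (-243) + (-72) + (16) = -221.
Reducing mod 11: -221 ≡ 10 (mod 11).
Since F(a, b, c) ≡ 10 ≠ 0 (mod 11), P does NOT lie on the curve.


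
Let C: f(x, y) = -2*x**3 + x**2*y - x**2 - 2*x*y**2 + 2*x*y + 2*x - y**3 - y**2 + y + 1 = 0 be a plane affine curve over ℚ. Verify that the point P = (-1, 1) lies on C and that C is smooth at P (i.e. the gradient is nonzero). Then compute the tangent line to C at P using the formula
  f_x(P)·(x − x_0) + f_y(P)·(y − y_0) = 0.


Tangent line at P: -4*x - y - 3 = 0.

Step 1: f(-1, 1) = 0, so P lies on C.
Step 2: partial derivatives
  f_x(x, y) = -6*x**2 + 2*x*y - 2*x - 2*y**2 + 2*y + 2, f_y(x, y) = x**2 - 4*x*y + 2*x - 3*y**2 - 2*y + 1.
  f_x(P) = -4, f_y(P) = -1 (gradient nonzero, so P is smooth).
Step 3: tangent line at P: -4·(x − -1) + -1·(y − 1) = 0.
Expanding: -4*x - y - 3 = 0.


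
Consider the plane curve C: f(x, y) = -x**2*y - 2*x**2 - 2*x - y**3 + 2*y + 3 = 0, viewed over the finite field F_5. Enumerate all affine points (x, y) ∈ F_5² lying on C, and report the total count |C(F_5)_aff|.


Affine F_5-points: {(1, 3)}; count = 1.

For each of the 25 pairs (x, y) ∈ F_5², evaluate f(x, y) mod 5. Record the zeros.
  x = 0: [0↦3, 1↦4, 2↦4, 3↦2, 4↦2]  zeros at y ∈ ∅
  x = 1: [0↦4, 1↦4, 2↦3, 3↦0, 4↦4]  zeros at y ∈ {3}
  x = 2: [0↦1, 1↦3, 2↦4, 3↦3, 4↦4]  zeros at y ∈ ∅
  x = 3: [0↦4, 1↦1, 2↦2, 3↦1, 4↦2]  zeros at y ∈ ∅
  x = 4: [0↦3, 1↦3, 2↦2, 3↦4, 4↦3]  zeros at y ∈ ∅
Collecting zeros: affine points = {(1, 3)}.
Total count |C(F_5)_aff| = 1.


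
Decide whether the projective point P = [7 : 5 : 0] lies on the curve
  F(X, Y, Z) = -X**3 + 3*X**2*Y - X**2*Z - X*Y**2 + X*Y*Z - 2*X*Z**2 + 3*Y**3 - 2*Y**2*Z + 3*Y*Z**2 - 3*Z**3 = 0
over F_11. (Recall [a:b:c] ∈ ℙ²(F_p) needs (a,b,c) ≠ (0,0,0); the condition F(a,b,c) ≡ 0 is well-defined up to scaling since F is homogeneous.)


F(7,5,0) ≡ 9 (mod 11); P is NOT on the curve.

Evaluate F(7, 5, 0) term-by-term (mod 11).
  -X**3 ↦ -1·343·1·1 = -343
  3*X**2*Y ↦ 3·49·5·1 = 735
  -X**2*Z ↦ -1·49·1·0 = 0
  -X*Y**2 ↦ -1·7·25·1 = -175
  X*Y*Z ↦ 1·7·5·0 = 0
  -2*X*Z**2 ↦ -2·7·1·0 = 0
  3*Y**3 ↦ 3·1·125·1 = 375
  -2*Y**2*Z ↦ -2·1·25·0 = 0
  3*Y*Z**2 ↦ 3·1·5·0 = 0
  -3*Z**3 ↦ -3·1·1·0 = 0
Sum: F(7, 5, 0) = (-343) + (735) + (0) + (-175) + (0) + (0) + (375) + (0) + (0) + (0) = 592.
Reducing mod 11: 592 ≡ 9 (mod 11).
Since F(a, b, c) ≡ 9 ≠ 0 (mod 11), P does NOT lie on the curve.


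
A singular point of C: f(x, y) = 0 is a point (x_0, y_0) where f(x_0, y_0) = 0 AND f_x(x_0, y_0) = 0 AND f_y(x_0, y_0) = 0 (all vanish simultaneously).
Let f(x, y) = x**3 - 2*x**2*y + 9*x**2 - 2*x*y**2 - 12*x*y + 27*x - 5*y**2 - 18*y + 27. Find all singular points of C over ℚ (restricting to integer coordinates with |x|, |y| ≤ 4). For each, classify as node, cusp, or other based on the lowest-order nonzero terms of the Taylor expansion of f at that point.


Singular points: {(-3, 0)}; classification: cusp.

Compute partial derivatives:
  f_x = 3*x**2 - 4*x*y + 18*x - 2*y**2 - 12*y + 27.
  f_y = -2*x**2 - 4*x*y - 12*x - 10*y - 18.
Scan x_0 ∈ {−4, ..., 4}. For each x_0, f_y(x_0, y) is a polynomial in y; find its integer roots y ∈ {−4, ..., 4}, then test f_x and f at those candidates.
  x = -4: f_y(-4, y) = 6*y - 2; no integer root y with |y| ≤ 4.
  x = -3: f_y(-3, y) = 2*y; vanishes at y ∈ {0}. (-3, 0): f_x = 0, f = 0 — SINGULAR.
  x = -2: f_y(-2, y) = -2*y - 2; vanishes at y ∈ {-1}. (-2, -1): f_x = 5 ≠ 0.
  x = -1: f_y(-1, y) = -6*y - 8; no integer root y with |y| ≤ 4.
  x = 0: f_y(0, y) = -10*y - 18; no integer root y with |y| ≤ 4.
  x = 1: f_y(1, y) = -14*y - 32; no integer root y with |y| ≤ 4.
  x = 2: f_y(2, y) = -18*y - 50; no integer root y with |y| ≤ 4.
  x = 3: f_y(3, y) = -22*y - 72; no integer root y with |y| ≤ 4.
  x = 4: f_y(4, y) = -26*y - 98; no integer root y with |y| ≤ 4.
Only singular point on the grid: (-3, 0).
Classify: substitute x = -3 + u, y = 0 + v and expand: f = u**3 - 2*u**2*v - 2*u*v**2 + v**2.
No constant or linear terms (consistent with a singular point). Quadratic part: v**2. Cubic part: u**3 - 2*u**2*v - 2*u*v**2.
The quadratic part v**2 is a perfect square, so there is a single (double) tangent line v = 0, i.e. y = 0. Restricting the cubic part to that line (v = 0) leaves u**3 ≠ 0, so f is not divisible by v and the branch is v² ≈ -u**3 to lowest order — this is a cusp.
Classification: cusp.


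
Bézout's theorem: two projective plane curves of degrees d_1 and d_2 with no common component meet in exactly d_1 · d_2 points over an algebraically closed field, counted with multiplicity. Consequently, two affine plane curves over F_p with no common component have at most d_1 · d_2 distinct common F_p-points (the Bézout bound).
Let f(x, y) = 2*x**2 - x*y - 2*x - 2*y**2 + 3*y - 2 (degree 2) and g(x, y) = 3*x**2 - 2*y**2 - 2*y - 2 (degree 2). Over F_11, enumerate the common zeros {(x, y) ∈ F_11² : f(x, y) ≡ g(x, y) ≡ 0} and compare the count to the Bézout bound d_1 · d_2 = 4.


Common zeros: {(7, 7)}; count = 1; Bézout bound = 4.

deg(f) = 2, deg(g) = 2, so Bézout bound = 4.
Scan x ∈ F_11. For each x, list the y ∈ F_11 with f(x, y) ≡ 0 and those with g(x, y) ≡ 0 (mod 11); the common zeros in that column are the intersection.
  x = 0: f ≡ 0 at y ∈ {3, 4}; g ≡ 0 at y ∈ ∅; common: ∅.
  x = 1: f ≡ 0 at y ∈ ∅; g ≡ 0 at y ∈ {2, 8}; common: ∅.
  x = 2: f ≡ 0 at y ∈ ∅; g ≡ 0 at y ∈ ∅; common: ∅.
  x = 3: f ≡ 0 at y ∈ {4, 7}; g ≡ 0 at y ∈ ∅; common: ∅.
  x = 4: f ≡ 0 at y ∈ {0, 5}; g ≡ 0 at y ∈ {3, 7}; common: ∅.
  x = 5: f ≡ 0 at y ∈ {5}; g ≡ 0 at y ∈ {4, 6}; common: ∅.
  x = 6: f ≡ 0 at y ∈ {2}; g ≡ 0 at y ∈ {4, 6}; common: ∅.
  x = 7: f ≡ 0 at y ∈ {2, 7}; g ≡ 0 at y ∈ {3, 7}; common: {7}.
  x = 8: f ≡ 0 at y ∈ {0, 3}; g ≡ 0 at y ∈ ∅; common: ∅.
  x = 9: f ≡ 0 at y ∈ ∅; g ≡ 0 at y ∈ ∅; common: ∅.
  x = 10: f ≡ 0 at y ∈ ∅; g ≡ 0 at y ∈ {2, 8}; common: ∅.
Collecting: common zeros = {(7, 7)}, so the count is 1.
Comparison with the Bézout bound: 1 ≤ 4 = deg(f)·deg(g), as expected for curves with no common component (the affine F_11-count falls short of the bound because intersections may lie at infinity, over extension fields, or carry multiplicity).


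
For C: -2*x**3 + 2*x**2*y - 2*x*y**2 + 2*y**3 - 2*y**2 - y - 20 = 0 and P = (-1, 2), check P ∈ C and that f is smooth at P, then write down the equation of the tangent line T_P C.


Tangent line at P: -22*x + 25*y - 72 = 0.

Step 1: f(-1, 2) = 0, so P lies on C.
Step 2: partial derivatives
  f_x(x, y) = -6*x**2 + 4*x*y - 2*y**2, f_y(x, y) = 2*x**2 - 4*x*y + 6*y**2 - 4*y - 1.
  f_x(P) = -22, f_y(P) = 25 (gradient nonzero, so P is smooth).
Step 3: tangent line at P: -22·(x − -1) + 25·(y − 2) = 0.
Expanding: -22*x + 25*y - 72 = 0.


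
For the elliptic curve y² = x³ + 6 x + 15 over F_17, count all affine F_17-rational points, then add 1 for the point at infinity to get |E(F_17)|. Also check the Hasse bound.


Affine points = {(0, 7), (0, 10), (2, 1), (2, 16), (3, 3), (3, 14), (4, 1), (4, 16), (5, 0), (7, 3), (7, 14), (9, 4), (9, 13), (10, 2), (10, 15), (11, 1), (11, 16), (12, 8), (12, 9), (14, 2), (14, 15), (16, 5), (16, 12)}; affine count = 23; |E(F_17)| = 24.

Discriminant check: Δ ∝ 4a³ + 27b² = 4·6³ + 27·15² = 4·216 + 27·225 ≡ 3 (mod 17). Nonzero ⇒ E is nonsingular.
For each x ∈ F_17, compute rhs = x³ + 6·x + 15 mod 17, then count y ∈ F_17 with y² ≡ rhs.
  x = 0: rhs = 15, matching y values: 7, 10 (2 points).
  x = 1: rhs = 5, matching y values: none (0 points).
  x = 2: rhs = 1, matching y values: 1, 16 (2 points).
  x = 3: rhs = 9, matching y values: 3, 14 (2 points).
  x = 4: rhs = 1, matching y values: 1, 16 (2 points).
  x = 5: rhs = 0, matching y values: 0 (1 points).
  x = 6: rhs = 12, matching y values: none (0 points).
  x = 7: rhs = 9, matching y values: 3, 14 (2 points).
  x = 8: rhs = 14, matching y values: none (0 points).
  x = 9: rhs = 16, matching y values: 4, 13 (2 points).
  x = 10: rhs = 4, matching y values: 2, 15 (2 points).
  x = 11: rhs = 1, matching y values: 1, 16 (2 points).
  x = 12: rhs = 13, matching y values: 8, 9 (2 points).
  x = 13: rhs = 12, matching y values: none (0 points).
  x = 14: rhs = 4, matching y values: 2, 15 (2 points).
  x = 15: rhs = 12, matching y values: none (0 points).
  x = 16: rhs = 8, matching y values: 5, 12 (2 points).
Total affine count: 23.
Full point count |E(F_17)| = 23 + 1 = 24.
Hasse bound: |24 − (17+1)| = |6| = 6 ≤ 2√17 ≈ 8.2462 ✓.


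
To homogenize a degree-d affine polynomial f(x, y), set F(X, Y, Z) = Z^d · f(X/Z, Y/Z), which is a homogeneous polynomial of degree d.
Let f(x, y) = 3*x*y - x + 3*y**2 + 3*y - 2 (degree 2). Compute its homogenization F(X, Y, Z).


F(X, Y, Z) = 3*X*Y - X*Z + 3*Y**2 + 3*Y*Z - 2*Z**2

deg(f) = 2.
Substitute x = X/Z, y = Y/Z into f, then multiply by Z^2.
  monomial 3·x^1·y^1 ↦ 3·X^1·Y^1·Z^0.
  monomial -1·x^1·y^0 ↦ -1·X^1·Y^0·Z^1.
  monomial 3·x^0·y^2 ↦ 3·X^0·Y^2·Z^0.
  monomial 3·x^0·y^1 ↦ 3·X^0·Y^1·Z^1.
  monomial -2·x^0·y^0 ↦ -2·X^0·Y^0·Z^2.
Collecting: F(X, Y, Z) = 3*X*Y - X*Z + 3*Y**2 + 3*Y*Z - 2*Z**2.


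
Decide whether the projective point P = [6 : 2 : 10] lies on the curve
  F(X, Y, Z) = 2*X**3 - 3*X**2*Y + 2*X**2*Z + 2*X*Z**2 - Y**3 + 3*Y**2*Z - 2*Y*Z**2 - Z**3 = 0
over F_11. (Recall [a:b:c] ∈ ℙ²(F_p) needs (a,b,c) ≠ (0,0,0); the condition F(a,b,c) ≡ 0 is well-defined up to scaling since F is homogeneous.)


F(6,2,10) ≡ 1 (mod 11); P is NOT on the curve.

Evaluate F(6, 2, 10) term-by-term (mod 11).
  2*X**3 ↦ 2·216·1·1 = 432
  -3*X**2*Y ↦ -3·36·2·1 = -216
  2*X**2*Z ↦ 2·36·1·10 = 720
  2*X*Z**2 ↦ 2·6·1·100 = 1200
  -Y**3 ↦ -1·1·8·1 = -8
  3*Y**2*Z ↦ 3·1·4·10 = 120
  -2*Y*Z**2 ↦ -2·1·2·100 = -400
  -Z**3 ↦ -1·1·1·1000 = -1000
Sum: F(6, 2, 10) = (432) + (-216) + (720) + (1200) + (-8) + (120) + (-400) + (-1000) = 848.
Reducing mod 11: 848 ≡ 1 (mod 11).
Since F(a, b, c) ≡ 1 ≠ 0 (mod 11), P does NOT lie on the curve.


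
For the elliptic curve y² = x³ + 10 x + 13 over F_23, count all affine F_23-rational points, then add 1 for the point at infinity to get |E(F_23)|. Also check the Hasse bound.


Affine points = {(0, 6), (0, 17), (1, 1), (1, 22), (2, 8), (2, 15), (3, 1), (3, 22), (4, 5), (4, 18), (5, 2), (5, 21), (6, 6), (6, 17), (7, 9), (7, 14), (9, 2), (9, 21), (10, 3), (10, 20), (17, 6), (17, 17), (19, 1), (19, 22), (20, 5), (20, 18), (21, 10), (21, 13), (22, 5), (22, 18)}; affine count = 30; |E(F_23)| = 31.

Discriminant check: Δ ∝ 4a³ + 27b² = 4·10³ + 27·13² = 4·1000 + 27·169 ≡ 7 (mod 23). Nonzero ⇒ E is nonsingular.
For each x ∈ F_23, compute rhs = x³ + 10·x + 13 mod 23, then count y ∈ F_23 with y² ≡ rhs.
  x = 0: rhs = 13, matching y values: 6, 17 (2 points).
  x = 1: rhs = 1, matching y values: 1, 22 (2 points).
  x = 2: rhs = 18, matching y values: 8, 15 (2 points).
  x = 3: rhs = 1, matching y values: 1, 22 (2 points).
  x = 4: rhs = 2, matching y values: 5, 18 (2 points).
  x = 5: rhs = 4, matching y values: 2, 21 (2 points).
  x = 6: rhs = 13, matching y values: 6, 17 (2 points).
  x = 7: rhs = 12, matching y values: 9, 14 (2 points).
  x = 8: rhs = 7, matching y values: none (0 points).
  x = 9: rhs = 4, matching y values: 2, 21 (2 points).
  x = 10: rhs = 9, matching y values: 3, 20 (2 points).
  x = 11: rhs = 5, matching y values: none (0 points).
  x = 12: rhs = 21, matching y values: none (0 points).
  x = 13: rhs = 17, matching y values: none (0 points).
  x = 14: rhs = 22, matching y values: none (0 points).
  x = 15: rhs = 19, matching y values: none (0 points).
  x = 16: rhs = 14, matching y values: none (0 points).
  x = 17: rhs = 13, matching y values: 6, 17 (2 points).
  x = 18: rhs = 22, matching y values: none (0 points).
  x = 19: rhs = 1, matching y values: 1, 22 (2 points).
  x = 20: rhs = 2, matching y values: 5, 18 (2 points).
  x = 21: rhs = 8, matching y values: 10, 13 (2 points).
  x = 22: rhs = 2, matching y values: 5, 18 (2 points).
Total affine count: 30.
Full point count |E(F_23)| = 30 + 1 = 31.
Hasse bound: |31 − (23+1)| = |7| = 7 ≤ 2√23 ≈ 9.5917 ✓.


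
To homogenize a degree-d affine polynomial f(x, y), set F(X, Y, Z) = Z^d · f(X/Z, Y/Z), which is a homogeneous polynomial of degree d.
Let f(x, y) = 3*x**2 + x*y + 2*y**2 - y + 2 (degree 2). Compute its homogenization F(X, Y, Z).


F(X, Y, Z) = 3*X**2 + X*Y + 2*Y**2 - Y*Z + 2*Z**2

deg(f) = 2.
Substitute x = X/Z, y = Y/Z into f, then multiply by Z^2.
  monomial 3·x^2·y^0 ↦ 3·X^2·Y^0·Z^0.
  monomial 1·x^1·y^1 ↦ 1·X^1·Y^1·Z^0.
  monomial 2·x^0·y^2 ↦ 2·X^0·Y^2·Z^0.
  monomial -1·x^0·y^1 ↦ -1·X^0·Y^1·Z^1.
  monomial 2·x^0·y^0 ↦ 2·X^0·Y^0·Z^2.
Collecting: F(X, Y, Z) = 3*X**2 + X*Y + 2*Y**2 - Y*Z + 2*Z**2.


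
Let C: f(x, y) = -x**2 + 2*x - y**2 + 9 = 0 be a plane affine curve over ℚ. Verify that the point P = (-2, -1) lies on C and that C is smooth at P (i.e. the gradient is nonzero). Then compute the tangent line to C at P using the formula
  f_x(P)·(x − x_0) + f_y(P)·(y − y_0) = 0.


Tangent line at P: 6*x + 2*y + 14 = 0.

Step 1: f(-2, -1) = 0, so P lies on C.
Step 2: partial derivatives
  f_x(x, y) = 2 - 2*x, f_y(x, y) = -2*y.
  f_x(P) = 6, f_y(P) = 2 (gradient nonzero, so P is smooth).
Step 3: tangent line at P: 6·(x − -2) + 2·(y − -1) = 0.
Expanding: 6*x + 2*y + 14 = 0.


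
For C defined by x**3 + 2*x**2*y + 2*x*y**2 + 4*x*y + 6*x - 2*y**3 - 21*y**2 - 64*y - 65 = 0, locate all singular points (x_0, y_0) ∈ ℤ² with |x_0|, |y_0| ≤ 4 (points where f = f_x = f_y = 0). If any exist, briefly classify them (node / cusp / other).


Singular points: {(2, -3)}; classification: cusp.

Compute partial derivatives:
  f_x = 3*x**2 + 4*x*y + 2*y**2 + 4*y + 6.
  f_y = 2*x**2 + 4*x*y + 4*x - 6*y**2 - 42*y - 64.
Scan x_0 ∈ {−4, ..., 4}. For each x_0, f_y(x_0, y) is a polynomial in y; find its integer roots y ∈ {−4, ..., 4}, then test f_x and f at those candidates.
  x = -4: f_y(-4, y) = -6*y**2 - 58*y - 48; no integer root y with |y| ≤ 4.
  x = -3: f_y(-3, y) = -6*y**2 - 54*y - 58; no integer root y with |y| ≤ 4.
  x = -2: f_y(-2, y) = -6*y**2 - 50*y - 64; no integer root y with |y| ≤ 4.
  x = -1: f_y(-1, y) = -6*y**2 - 46*y - 66; no integer root y with |y| ≤ 4.
  x = 0: f_y(0, y) = -6*y**2 - 42*y - 64; no integer root y with |y| ≤ 4.
  x = 1: f_y(1, y) = -6*y**2 - 38*y - 58; no integer root y with |y| ≤ 4.
  x = 2: f_y(2, y) = -6*y**2 - 34*y - 48; vanishes at y ∈ {-3}. (2, -3): f_x = 0, f = 0 — SINGULAR.
  x = 3: f_y(3, y) = -6*y**2 - 30*y - 34; no integer root y with |y| ≤ 4.
  x = 4: f_y(4, y) = -6*y**2 - 26*y - 16; no integer root y with |y| ≤ 4.
Only singular point on the grid: (2, -3).
Classify: substitute x = 2 + u, y = -3 + v and expand: f = u**3 + 2*u**2*v + 2*u*v**2 - 2*v**3 + v**2.
No constant or linear terms (consistent with a singular point). Quadratic part: v**2. Cubic part: u**3 + 2*u**2*v + 2*u*v**2 - 2*v**3.
The quadratic part v**2 is a perfect square, so there is a single (double) tangent line v = 0, i.e. y = -3. Restricting the cubic part to that line (v = 0) leaves u**3 ≠ 0, so f is not divisible by v and the branch is v² ≈ -u**3 to lowest order — this is a cusp.
Classification: cusp.


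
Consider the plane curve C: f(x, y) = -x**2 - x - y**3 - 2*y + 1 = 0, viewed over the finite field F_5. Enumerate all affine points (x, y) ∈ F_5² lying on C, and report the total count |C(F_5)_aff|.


Affine F_5-points: {(2, 0)}; count = 1.

For each of the 25 pairs (x, y) ∈ F_5², evaluate f(x, y) mod 5. Record the zeros.
  x = 0: [0↦1, 1↦3, 2↦4, 3↦3, 4↦4]  zeros at y ∈ ∅
  x = 1: [0↦4, 1↦1, 2↦2, 3↦1, 4↦2]  zeros at y ∈ ∅
  x = 2: [0↦0, 1↦2, 2↦3, 3↦2, 4↦3]  zeros at y ∈ {0}
  x = 3: [0↦4, 1↦1, 2↦2, 3↦1, 4↦2]  zeros at y ∈ ∅
  x = 4: [0↦1, 1↦3, 2↦4, 3↦3, 4↦4]  zeros at y ∈ ∅
Collecting zeros: affine points = {(2, 0)}.
Total count |C(F_5)_aff| = 1.


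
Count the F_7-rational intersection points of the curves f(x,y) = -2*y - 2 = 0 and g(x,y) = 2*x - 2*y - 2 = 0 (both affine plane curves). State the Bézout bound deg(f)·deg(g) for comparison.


Common zeros: {(0, 6)}; count = 1; Bézout bound = 1.

deg(f) = 1, deg(g) = 1, so Bézout bound = 1.
Scan x ∈ F_7. For each x, list the y ∈ F_7 with f(x, y) ≡ 0 and those with g(x, y) ≡ 0 (mod 7); the common zeros in that column are the intersection.
  x = 0: f ≡ 0 at y ∈ {6}; g ≡ 0 at y ∈ {6}; common: {6}.
  x = 1: f ≡ 0 at y ∈ {6}; g ≡ 0 at y ∈ {0}; common: ∅.
  x = 2: f ≡ 0 at y ∈ {6}; g ≡ 0 at y ∈ {1}; common: ∅.
  x = 3: f ≡ 0 at y ∈ {6}; g ≡ 0 at y ∈ {2}; common: ∅.
  x = 4: f ≡ 0 at y ∈ {6}; g ≡ 0 at y ∈ {3}; common: ∅.
  x = 5: f ≡ 0 at y ∈ {6}; g ≡ 0 at y ∈ {4}; common: ∅.
  x = 6: f ≡ 0 at y ∈ {6}; g ≡ 0 at y ∈ {5}; common: ∅.
Collecting: common zeros = {(0, 6)}, so the count is 1.
Comparison with the Bézout bound: 1 ≤ 1 = deg(f)·deg(g), as expected for curves with no common component (the bound is attained).


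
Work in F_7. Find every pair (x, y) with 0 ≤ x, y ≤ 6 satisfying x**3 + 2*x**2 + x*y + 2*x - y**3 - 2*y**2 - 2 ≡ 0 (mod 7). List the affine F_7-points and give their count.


Affine F_7-points: {(0, 4), (2, 3), (2, 4), (2, 5), (3, 0), (3, 1), (3, 4), (6, 1), (6, 2)}; count = 9.

For each of the 49 pairs (x, y) ∈ F_7², evaluate f(x, y) mod 7. Record the zeros.
  x = 0: [0↦5, 1↦2, 2↦3, 3↦2, 4↦0, 5↦5, 6↦4]  zeros at y ∈ {4}
  x = 1: [0↦3, 1↦1, 2↦3, 3↦3, 4↦2, 5↦1, 6↦1]  zeros at y ∈ ∅
  x = 2: [0↦4, 1↦3, 2↦6, 3↦0, 4↦0, 5↦0, 6↦1]  zeros at y ∈ {3, 4, 5}
  x = 3: [0↦0, 1↦0, 2↦4, 3↦6, 4↦0, 5↦1, 6↦3]  zeros at y ∈ {0, 1, 4}
  x = 4: [0↦4, 1↦5, 2↦3, 3↦6, 4↦1, 5↦3, 6↦6]  zeros at y ∈ ∅
  x = 5: [0↦1, 1↦3, 2↦2, 3↦6, 4↦2, 5↦5, 6↦2]  zeros at y ∈ ∅
  x = 6: [0↦4, 1↦0, 2↦0, 3↦5, 4↦2, 5↦6, 6↦4]  zeros at y ∈ {1, 2}
Collecting zeros: affine points = {(0, 4), (2, 3), (2, 4), (2, 5), (3, 0), (3, 1), (3, 4), (6, 1), (6, 2)}.
Total count |C(F_7)_aff| = 9.


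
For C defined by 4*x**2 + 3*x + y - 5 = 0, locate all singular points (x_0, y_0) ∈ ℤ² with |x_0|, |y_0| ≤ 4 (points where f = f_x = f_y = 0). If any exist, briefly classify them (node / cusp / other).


No singular points in the scanned grid; C is smooth there.

Compute partial derivatives:
  f_x = 8*x + 3.
  f_y = 1.
f_y = 1 is a nonzero constant, so f_y never vanishes: no point (x, y) can satisfy f = f_x = f_y = 0. In particular no (x, y) ∈ {−4, ..., 4}² is singular; the curve is smooth.


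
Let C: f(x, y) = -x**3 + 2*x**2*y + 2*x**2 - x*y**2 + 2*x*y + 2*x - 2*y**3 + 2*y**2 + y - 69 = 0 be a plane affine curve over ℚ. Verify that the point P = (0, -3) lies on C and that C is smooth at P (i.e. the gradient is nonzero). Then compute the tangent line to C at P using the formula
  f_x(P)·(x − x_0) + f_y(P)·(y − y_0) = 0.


Tangent line at P: -13*x - 65*y - 195 = 0.

Step 1: f(0, -3) = 0, so P lies on C.
Step 2: partial derivatives
  f_x(x, y) = -3*x**2 + 4*x*y + 4*x - y**2 + 2*y + 2, f_y(x, y) = 2*x**2 - 2*x*y + 2*x - 6*y**2 + 4*y + 1.
  f_x(P) = -13, f_y(P) = -65 (gradient nonzero, so P is smooth).
Step 3: tangent line at P: -13·(x − 0) + -65·(y − -3) = 0.
Expanding: -13*x - 65*y - 195 = 0.


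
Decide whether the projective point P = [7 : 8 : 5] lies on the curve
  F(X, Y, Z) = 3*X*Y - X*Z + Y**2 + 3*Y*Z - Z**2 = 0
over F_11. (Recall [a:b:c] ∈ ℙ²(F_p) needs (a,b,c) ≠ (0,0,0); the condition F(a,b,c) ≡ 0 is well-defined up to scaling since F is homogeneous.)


F(7,8,5) ≡ 6 (mod 11); P is NOT on the curve.

Evaluate F(7, 8, 5) term-by-term (mod 11).
  3*X*Y ↦ 3·7·8·1 = 168
  -X*Z ↦ -1·7·1·5 = -35
  Y**2 ↦ 1·1·64·1 = 64
  3*Y*Z ↦ 3·1·8·5 = 120
  -Z**2 ↦ -1·1·1·25 = -25
Sum: F(7, 8, 5) = (168) + (-35) + (64) + (120) + (-25) = 292.
Reducing mod 11: 292 ≡ 6 (mod 11).
Since F(a, b, c) ≡ 6 ≠ 0 (mod 11), P does NOT lie on the curve.


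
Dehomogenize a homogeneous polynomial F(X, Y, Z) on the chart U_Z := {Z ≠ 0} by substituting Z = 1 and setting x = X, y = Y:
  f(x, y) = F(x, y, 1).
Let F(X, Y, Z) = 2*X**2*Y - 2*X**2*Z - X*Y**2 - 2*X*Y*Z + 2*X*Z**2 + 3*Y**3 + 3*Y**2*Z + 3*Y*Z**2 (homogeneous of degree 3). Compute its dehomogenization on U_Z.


f(x, y) = 2*x**2*y - 2*x**2 - x*y**2 - 2*x*y + 2*x + 3*y**3 + 3*y**2 + 3*y

On U_Z we set Z = 1. Each monomial c·X^i·Y^j·Z^k in F becomes c·x^i·y^j·1^k = c·x^i·y^j.
Substituting Z = 1: F(X, Y, 1) = 2*x**2*y - 2*x**2 - x*y**2 - 2*x*y + 2*x + 3*y**3 + 3*y**2 + 3*y.
Note: deg(f) ≤ deg(F) = 3; strict inequality happens when F is divisible by Z (lost terms).


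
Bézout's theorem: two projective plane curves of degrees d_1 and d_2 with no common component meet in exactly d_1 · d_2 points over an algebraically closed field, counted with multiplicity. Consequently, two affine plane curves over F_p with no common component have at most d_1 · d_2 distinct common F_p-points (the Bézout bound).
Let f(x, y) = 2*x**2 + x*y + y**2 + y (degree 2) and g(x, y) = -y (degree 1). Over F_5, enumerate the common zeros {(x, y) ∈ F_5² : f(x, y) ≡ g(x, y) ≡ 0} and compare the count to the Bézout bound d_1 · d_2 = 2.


Common zeros: {(0, 0)}; count = 1; Bézout bound = 2.

deg(f) = 2, deg(g) = 1, so Bézout bound = 2.
Scan x ∈ F_5. For each x, list the y ∈ F_5 with f(x, y) ≡ 0 and those with g(x, y) ≡ 0 (mod 5); the common zeros in that column are the intersection.
  x = 0: f ≡ 0 at y ∈ {0, 4}; g ≡ 0 at y ∈ {0}; common: {0}.
  x = 1: f ≡ 0 at y ∈ {1, 2}; g ≡ 0 at y ∈ {0}; common: ∅.
  x = 2: f ≡ 0 at y ∈ ∅; g ≡ 0 at y ∈ {0}; common: ∅.
  x = 3: f ≡ 0 at y ∈ {2, 4}; g ≡ 0 at y ∈ {0}; common: ∅.
  x = 4: f ≡ 0 at y ∈ ∅; g ≡ 0 at y ∈ {0}; common: ∅.
Collecting: common zeros = {(0, 0)}, so the count is 1.
Comparison with the Bézout bound: 1 ≤ 2 = deg(f)·deg(g), as expected for curves with no common component (the affine F_5-count falls short of the bound because intersections may lie at infinity, over extension fields, or carry multiplicity).


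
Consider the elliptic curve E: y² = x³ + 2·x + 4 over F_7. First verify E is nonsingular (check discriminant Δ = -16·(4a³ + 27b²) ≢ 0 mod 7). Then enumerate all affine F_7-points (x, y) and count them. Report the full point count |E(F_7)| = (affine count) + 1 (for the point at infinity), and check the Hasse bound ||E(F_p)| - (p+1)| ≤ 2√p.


Affine points = {(0, 2), (0, 5), (1, 0), (2, 3), (2, 4), (3, 3), (3, 4), (6, 1), (6, 6)}; affine count = 9; |E(F_7)| = 10.

Discriminant check: Δ ∝ 4a³ + 27b² = 4·2³ + 27·4² = 4·8 + 27·16 ≡ 2 (mod 7). Nonzero ⇒ E is nonsingular.
For each x ∈ F_7, compute rhs = x³ + 2·x + 4 mod 7, then count y ∈ F_7 with y² ≡ rhs.
  x = 0: rhs = 4, matching y values: 2, 5 (2 points).
  x = 1: rhs = 0, matching y values: 0 (1 points).
  x = 2: rhs = 2, matching y values: 3, 4 (2 points).
  x = 3: rhs = 2, matching y values: 3, 4 (2 points).
  x = 4: rhs = 6, matching y values: none (0 points).
  x = 5: rhs = 6, matching y values: none (0 points).
  x = 6: rhs = 1, matching y values: 1, 6 (2 points).
Total affine count: 9.
Full point count |E(F_7)| = 9 + 1 = 10.
Hasse bound: |10 − (7+1)| = |2| = 2 ≤ 2√7 ≈ 5.2915 ✓.


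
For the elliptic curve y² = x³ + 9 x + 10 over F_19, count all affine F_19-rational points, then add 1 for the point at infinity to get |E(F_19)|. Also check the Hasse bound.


Affine points = {(1, 1), (1, 18), (2, 6), (2, 13), (3, 8), (3, 11), (5, 3), (5, 16), (7, 6), (7, 13), (8, 9), (8, 10), (10, 6), (10, 13), (13, 5), (13, 14), (14, 7), (14, 12), (15, 9), (15, 10), (18, 0)}; affine count = 21; |E(F_19)| = 22.

Discriminant check: Δ ∝ 4a³ + 27b² = 4·9³ + 27·10² = 4·729 + 27·100 ≡ 11 (mod 19). Nonzero ⇒ E is nonsingular.
For each x ∈ F_19, compute rhs = x³ + 9·x + 10 mod 19, then count y ∈ F_19 with y² ≡ rhs.
  x = 0: rhs = 10, matching y values: none (0 points).
  x = 1: rhs = 1, matching y values: 1, 18 (2 points).
  x = 2: rhs = 17, matching y values: 6, 13 (2 points).
  x = 3: rhs = 7, matching y values: 8, 11 (2 points).
  x = 4: rhs = 15, matching y values: none (0 points).
  x = 5: rhs = 9, matching y values: 3, 16 (2 points).
  x = 6: rhs = 14, matching y values: none (0 points).
  x = 7: rhs = 17, matching y values: 6, 13 (2 points).
  x = 8: rhs = 5, matching y values: 9, 10 (2 points).
  x = 9: rhs = 3, matching y values: none (0 points).
  x = 10: rhs = 17, matching y values: 6, 13 (2 points).
  x = 11: rhs = 15, matching y values: none (0 points).
  x = 12: rhs = 3, matching y values: none (0 points).
  x = 13: rhs = 6, matching y values: 5, 14 (2 points).
  x = 14: rhs = 11, matching y values: 7, 12 (2 points).
  x = 15: rhs = 5, matching y values: 9, 10 (2 points).
  x = 16: rhs = 13, matching y values: none (0 points).
  x = 17: rhs = 3, matching y values: none (0 points).
  x = 18: rhs = 0, matching y values: 0 (1 points).
Total affine count: 21.
Full point count |E(F_19)| = 21 + 1 = 22.
Hasse bound: |22 − (19+1)| = |2| = 2 ≤ 2√19 ≈ 8.7178 ✓.


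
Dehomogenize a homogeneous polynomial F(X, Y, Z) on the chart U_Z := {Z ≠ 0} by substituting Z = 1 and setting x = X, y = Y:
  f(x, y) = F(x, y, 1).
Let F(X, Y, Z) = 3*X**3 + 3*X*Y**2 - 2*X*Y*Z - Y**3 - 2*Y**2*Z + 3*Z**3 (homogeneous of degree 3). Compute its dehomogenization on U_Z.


f(x, y) = 3*x**3 + 3*x*y**2 - 2*x*y - y**3 - 2*y**2 + 3

On U_Z we set Z = 1. Each monomial c·X^i·Y^j·Z^k in F becomes c·x^i·y^j·1^k = c·x^i·y^j.
Substituting Z = 1: F(X, Y, 1) = 3*x**3 + 3*x*y**2 - 2*x*y - y**3 - 2*y**2 + 3.
Note: deg(f) ≤ deg(F) = 3; strict inequality happens when F is divisible by Z (lost terms).


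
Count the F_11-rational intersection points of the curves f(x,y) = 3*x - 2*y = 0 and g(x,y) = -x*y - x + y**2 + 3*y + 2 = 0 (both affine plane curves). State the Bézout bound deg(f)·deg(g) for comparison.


Common zeros: {(3, 10), (7, 5)}; count = 2; Bézout bound = 2.

deg(f) = 1, deg(g) = 2, so Bézout bound = 2.
Scan x ∈ F_11. For each x, list the y ∈ F_11 with f(x, y) ≡ 0 and those with g(x, y) ≡ 0 (mod 11); the common zeros in that column are the intersection.
  x = 0: f ≡ 0 at y ∈ {0}; g ≡ 0 at y ∈ {9, 10}; common: ∅.
  x = 1: f ≡ 0 at y ∈ {7}; g ≡ 0 at y ∈ {10}; common: ∅.
  x = 2: f ≡ 0 at y ∈ {3}; g ≡ 0 at y ∈ {0, 10}; common: ∅.
  x = 3: f ≡ 0 at y ∈ {10}; g ≡ 0 at y ∈ {1, 10}; common: {10}.
  x = 4: f ≡ 0 at y ∈ {6}; g ≡ 0 at y ∈ {2, 10}; common: ∅.
  x = 5: f ≡ 0 at y ∈ {2}; g ≡ 0 at y ∈ {3, 10}; common: ∅.
  x = 6: f ≡ 0 at y ∈ {9}; g ≡ 0 at y ∈ {4, 10}; common: ∅.
  x = 7: f ≡ 0 at y ∈ {5}; g ≡ 0 at y ∈ {5, 10}; common: {5}.
  x = 8: f ≡ 0 at y ∈ {1}; g ≡ 0 at y ∈ {6, 10}; common: ∅.
  x = 9: f ≡ 0 at y ∈ {8}; g ≡ 0 at y ∈ {7, 10}; common: ∅.
  x = 10: f ≡ 0 at y ∈ {4}; g ≡ 0 at y ∈ {8, 10}; common: ∅.
Collecting: common zeros = {(3, 10), (7, 5)}, so the count is 2.
Comparison with the Bézout bound: 2 ≤ 2 = deg(f)·deg(g), as expected for curves with no common component (the bound is attained).


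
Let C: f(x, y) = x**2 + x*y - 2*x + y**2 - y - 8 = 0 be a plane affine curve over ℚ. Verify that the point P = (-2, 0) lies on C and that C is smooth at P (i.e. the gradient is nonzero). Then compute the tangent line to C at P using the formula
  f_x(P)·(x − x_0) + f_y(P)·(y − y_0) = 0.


Tangent line at P: -6*x - 3*y - 12 = 0.

Step 1: f(-2, 0) = 0, so P lies on C.
Step 2: partial derivatives
  f_x(x, y) = 2*x + y - 2, f_y(x, y) = x + 2*y - 1.
  f_x(P) = -6, f_y(P) = -3 (gradient nonzero, so P is smooth).
Step 3: tangent line at P: -6·(x − -2) + -3·(y − 0) = 0.
Expanding: -6*x - 3*y - 12 = 0.


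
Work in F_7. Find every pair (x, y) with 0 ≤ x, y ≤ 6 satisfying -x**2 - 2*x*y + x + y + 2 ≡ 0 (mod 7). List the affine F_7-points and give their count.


Affine F_7-points: {(0, 5), (1, 2), (2, 0), (3, 2), (5, 5), (6, 0)}; count = 6.

For each of the 49 pairs (x, y) ∈ F_7², evaluate f(x, y) mod 7. Record the zeros.
  x = 0: [0↦2, 1↦3, 2↦4, 3↦5, 4↦6, 5↦0, 6↦1]  zeros at y ∈ {5}
  x = 1: [0↦2, 1↦1, 2↦0, 3↦6, 4↦5, 5↦4, 6↦3]  zeros at y ∈ {2}
  x = 2: [0↦0, 1↦4, 2↦1, 3↦5, 4↦2, 5↦6, 6↦3]  zeros at y ∈ {0}
  x = 3: [0↦3, 1↦5, 2↦0, 3↦2, 4↦4, 5↦6, 6↦1]  zeros at y ∈ {2}
  x = 4: [0↦4, 1↦4, 2↦4, 3↦4, 4↦4, 5↦4, 6↦4]  zeros at y ∈ ∅
  x = 5: [0↦3, 1↦1, 2↦6, 3↦4, 4↦2, 5↦0, 6↦5]  zeros at y ∈ {5}
  x = 6: [0↦0, 1↦3, 2↦6, 3↦2, 4↦5, 5↦1, 6↦4]  zeros at y ∈ {0}
Collecting zeros: affine points = {(0, 5), (1, 2), (2, 0), (3, 2), (5, 5), (6, 0)}.
Total count |C(F_7)_aff| = 6.


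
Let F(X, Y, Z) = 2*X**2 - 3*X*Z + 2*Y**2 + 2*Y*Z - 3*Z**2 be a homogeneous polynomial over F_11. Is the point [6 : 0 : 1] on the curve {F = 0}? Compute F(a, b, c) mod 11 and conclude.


F(6,0,1) ≡ 7 (mod 11); P is NOT on the curve.

Evaluate F(6, 0, 1) term-by-term (mod 11).
  2*X**2 ↦ 2·36·1·1 = 72
  -3*X*Z ↦ -3·6·1·1 = -18
  2*Y**2 ↦ 2·1·0·1 = 0
  2*Y*Z ↦ 2·1·0·1 = 0
  -3*Z**2 ↦ -3·1·1·1 = -3
Sum: F(6, 0, 1) = (72) + (-18) + (0) + (0) + (-3) = 51.
Reducing mod 11: 51 ≡ 7 (mod 11).
Since F(a, b, c) ≡ 7 ≠ 0 (mod 11), P does NOT lie on the curve.


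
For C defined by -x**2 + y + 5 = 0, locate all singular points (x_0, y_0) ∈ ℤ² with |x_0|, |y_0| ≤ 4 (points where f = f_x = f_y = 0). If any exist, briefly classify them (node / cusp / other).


No singular points in the scanned grid; C is smooth there.

Compute partial derivatives:
  f_x = -2*x.
  f_y = 1.
f_y = 1 is a nonzero constant, so f_y never vanishes: no point (x, y) can satisfy f = f_x = f_y = 0. In particular no (x, y) ∈ {−4, ..., 4}² is singular; the curve is smooth.


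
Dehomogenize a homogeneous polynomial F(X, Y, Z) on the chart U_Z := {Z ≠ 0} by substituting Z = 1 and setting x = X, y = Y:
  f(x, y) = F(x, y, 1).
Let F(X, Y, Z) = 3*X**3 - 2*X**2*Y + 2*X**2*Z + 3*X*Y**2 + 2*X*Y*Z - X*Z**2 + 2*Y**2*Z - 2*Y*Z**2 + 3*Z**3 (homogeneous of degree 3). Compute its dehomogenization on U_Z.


f(x, y) = 3*x**3 - 2*x**2*y + 2*x**2 + 3*x*y**2 + 2*x*y - x + 2*y**2 - 2*y + 3

On U_Z we set Z = 1. Each monomial c·X^i·Y^j·Z^k in F becomes c·x^i·y^j·1^k = c·x^i·y^j.
Substituting Z = 1: F(X, Y, 1) = 3*x**3 - 2*x**2*y + 2*x**2 + 3*x*y**2 + 2*x*y - x + 2*y**2 - 2*y + 3.
Note: deg(f) ≤ deg(F) = 3; strict inequality happens when F is divisible by Z (lost terms).


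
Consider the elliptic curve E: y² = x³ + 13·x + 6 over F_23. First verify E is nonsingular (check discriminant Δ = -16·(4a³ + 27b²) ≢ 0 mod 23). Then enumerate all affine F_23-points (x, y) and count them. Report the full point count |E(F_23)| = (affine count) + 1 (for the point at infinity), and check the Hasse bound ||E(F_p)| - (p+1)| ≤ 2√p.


Affine points = {(0, 11), (0, 12), (3, 7), (3, 16), (5, 9), (5, 14), (6, 1), (6, 22), (7, 7), (7, 16), (8, 1), (8, 22), (9, 1), (9, 22), (10, 3), (10, 20), (11, 10), (11, 13), (12, 2), (12, 21), (13, 7), (13, 16), (16, 3), (16, 20), (18, 0), (20, 3), (20, 20), (21, 8), (21, 15)}; affine count = 29; |E(F_23)| = 30.

Discriminant check: Δ ∝ 4a³ + 27b² = 4·13³ + 27·6² = 4·2197 + 27·36 ≡ 8 (mod 23). Nonzero ⇒ E is nonsingular.
For each x ∈ F_23, compute rhs = x³ + 13·x + 6 mod 23, then count y ∈ F_23 with y² ≡ rhs.
  x = 0: rhs = 6, matching y values: 11, 12 (2 points).
  x = 1: rhs = 20, matching y values: none (0 points).
  x = 2: rhs = 17, matching y values: none (0 points).
  x = 3: rhs = 3, matching y values: 7, 16 (2 points).
  x = 4: rhs = 7, matching y values: none (0 points).
  x = 5: rhs = 12, matching y values: 9, 14 (2 points).
  x = 6: rhs = 1, matching y values: 1, 22 (2 points).
  x = 7: rhs = 3, matching y values: 7, 16 (2 points).
  x = 8: rhs = 1, matching y values: 1, 22 (2 points).
  x = 9: rhs = 1, matching y values: 1, 22 (2 points).
  x = 10: rhs = 9, matching y values: 3, 20 (2 points).
  x = 11: rhs = 8, matching y values: 10, 13 (2 points).
  x = 12: rhs = 4, matching y values: 2, 21 (2 points).
  x = 13: rhs = 3, matching y values: 7, 16 (2 points).
  x = 14: rhs = 11, matching y values: none (0 points).
  x = 15: rhs = 11, matching y values: none (0 points).
  x = 16: rhs = 9, matching y values: 3, 20 (2 points).
  x = 17: rhs = 11, matching y values: none (0 points).
  x = 18: rhs = 0, matching y values: 0 (1 points).
  x = 19: rhs = 5, matching y values: none (0 points).
  x = 20: rhs = 9, matching y values: 3, 20 (2 points).
  x = 21: rhs = 18, matching y values: 8, 15 (2 points).
  x = 22: rhs = 15, matching y values: none (0 points).
Total affine count: 29.
Full point count |E(F_23)| = 29 + 1 = 30.
Hasse bound: |30 − (23+1)| = |6| = 6 ≤ 2√23 ≈ 9.5917 ✓.


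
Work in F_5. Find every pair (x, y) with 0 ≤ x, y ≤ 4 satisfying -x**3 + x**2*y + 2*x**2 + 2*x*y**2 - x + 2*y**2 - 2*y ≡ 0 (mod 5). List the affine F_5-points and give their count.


Affine F_5-points: {(0, 0), (0, 1), (1, 0), (1, 4), (4, 4)}; count = 5.

For each of the 25 pairs (x, y) ∈ F_5², evaluate f(x, y) mod 5. Record the zeros.
  x = 0: [0↦0, 1↦0, 2↦4, 3↦2, 4↦4]  zeros at y ∈ {0, 1}
  x = 1: [0↦0, 1↦3, 2↦4, 3↦3, 4↦0]  zeros at y ∈ {0, 4}
  x = 2: [0↦3, 1↦1, 2↦1, 3↦3, 4↦2]  zeros at y ∈ ∅
  x = 3: [0↦3, 1↦3, 2↦4, 3↦1, 4↦4]  zeros at y ∈ ∅
  x = 4: [0↦4, 1↦3, 2↦2, 3↦1, 4↦0]  zeros at y ∈ {4}
Collecting zeros: affine points = {(0, 0), (0, 1), (1, 0), (1, 4), (4, 4)}.
Total count |C(F_5)_aff| = 5.


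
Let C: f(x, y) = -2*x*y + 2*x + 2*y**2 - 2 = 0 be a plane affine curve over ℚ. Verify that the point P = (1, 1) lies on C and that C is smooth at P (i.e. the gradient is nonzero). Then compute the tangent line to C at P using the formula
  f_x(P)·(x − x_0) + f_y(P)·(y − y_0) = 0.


Tangent line at P: 2*y - 2 = 0.

Step 1: f(1, 1) = 0, so P lies on C.
Step 2: partial derivatives
  f_x(x, y) = 2 - 2*y, f_y(x, y) = -2*x + 4*y.
  f_x(P) = 0, f_y(P) = 2 (gradient nonzero, so P is smooth).
Step 3: tangent line at P: 0·(x − 1) + 2·(y − 1) = 0.
Expanding: 2*y - 2 = 0.


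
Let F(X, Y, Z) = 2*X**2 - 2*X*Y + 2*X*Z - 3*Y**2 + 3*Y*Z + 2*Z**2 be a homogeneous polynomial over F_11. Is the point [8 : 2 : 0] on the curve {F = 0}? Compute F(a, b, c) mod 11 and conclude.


F(8,2,0) ≡ 7 (mod 11); P is NOT on the curve.

Evaluate F(8, 2, 0) term-by-term (mod 11).
  2*X**2 ↦ 2·64·1·1 = 128
  -2*X*Y ↦ -2·8·2·1 = -32
  2*X*Z ↦ 2·8·1·0 = 0
  -3*Y**2 ↦ -3·1·4·1 = -12
  3*Y*Z ↦ 3·1·2·0 = 0
  2*Z**2 ↦ 2·1·1·0 = 0
Sum: F(8, 2, 0) = (128) + (-32) + (0) + (-12) + (0) + (0) = 84.
Reducing mod 11: 84 ≡ 7 (mod 11).
Since F(a, b, c) ≡ 7 ≠ 0 (mod 11), P does NOT lie on the curve.


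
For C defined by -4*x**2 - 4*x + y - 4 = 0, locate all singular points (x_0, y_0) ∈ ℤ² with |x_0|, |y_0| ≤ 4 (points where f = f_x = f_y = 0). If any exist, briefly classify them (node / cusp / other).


No singular points in the scanned grid; C is smooth there.

Compute partial derivatives:
  f_x = -8*x - 4.
  f_y = 1.
f_y = 1 is a nonzero constant, so f_y never vanishes: no point (x, y) can satisfy f = f_x = f_y = 0. In particular no (x, y) ∈ {−4, ..., 4}² is singular; the curve is smooth.


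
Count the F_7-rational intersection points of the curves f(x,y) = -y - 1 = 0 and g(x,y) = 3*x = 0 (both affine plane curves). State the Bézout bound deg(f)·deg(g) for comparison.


Common zeros: {(0, 6)}; count = 1; Bézout bound = 1.

deg(f) = 1, deg(g) = 1, so Bézout bound = 1.
Scan x ∈ F_7. For each x, list the y ∈ F_7 with f(x, y) ≡ 0 and those with g(x, y) ≡ 0 (mod 7); the common zeros in that column are the intersection.
  x = 0: f ≡ 0 at y ∈ {6}; g ≡ 0 at y ∈ {0, 1, 2, 3, 4, 5, 6}; common: {6}.
  x = 1: f ≡ 0 at y ∈ {6}; g ≡ 0 at y ∈ ∅; common: ∅.
  x = 2: f ≡ 0 at y ∈ {6}; g ≡ 0 at y ∈ ∅; common: ∅.
  x = 3: f ≡ 0 at y ∈ {6}; g ≡ 0 at y ∈ ∅; common: ∅.
  x = 4: f ≡ 0 at y ∈ {6}; g ≡ 0 at y ∈ ∅; common: ∅.
  x = 5: f ≡ 0 at y ∈ {6}; g ≡ 0 at y ∈ ∅; common: ∅.
  x = 6: f ≡ 0 at y ∈ {6}; g ≡ 0 at y ∈ ∅; common: ∅.
Collecting: common zeros = {(0, 6)}, so the count is 1.
Comparison with the Bézout bound: 1 ≤ 1 = deg(f)·deg(g), as expected for curves with no common component (the bound is attained).


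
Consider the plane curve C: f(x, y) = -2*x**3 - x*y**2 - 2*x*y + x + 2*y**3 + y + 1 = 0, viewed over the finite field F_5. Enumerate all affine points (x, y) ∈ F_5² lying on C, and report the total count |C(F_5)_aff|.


Affine F_5-points: {(1, 0), (1, 1), (1, 2), (3, 0), (3, 4)}; count = 5.

For each of the 25 pairs (x, y) ∈ F_5², evaluate f(x, y) mod 5. Record the zeros.
  x = 0: [0↦1, 1↦4, 2↦4, 3↦3, 4↦3]  zeros at y ∈ ∅
  x = 1: [0↦0, 1↦0, 2↦0, 3↦2, 4↦3]  zeros at y ∈ {0, 1, 2}
  x = 2: [0↦2, 1↦4, 2↦4, 3↦4, 4↦1]  zeros at y ∈ ∅
  x = 3: [0↦0, 1↦4, 2↦4, 3↦2, 4↦0]  zeros at y ∈ {0, 4}
  x = 4: [0↦2, 1↦3, 2↦3, 3↦4, 4↦3]  zeros at y ∈ ∅
Collecting zeros: affine points = {(1, 0), (1, 1), (1, 2), (3, 0), (3, 4)}.
Total count |C(F_5)_aff| = 5.


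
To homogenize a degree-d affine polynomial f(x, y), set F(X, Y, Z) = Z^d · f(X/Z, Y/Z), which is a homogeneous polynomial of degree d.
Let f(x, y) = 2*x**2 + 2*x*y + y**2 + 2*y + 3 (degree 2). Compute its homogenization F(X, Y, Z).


F(X, Y, Z) = 2*X**2 + 2*X*Y + Y**2 + 2*Y*Z + 3*Z**2

deg(f) = 2.
Substitute x = X/Z, y = Y/Z into f, then multiply by Z^2.
  monomial 2·x^2·y^0 ↦ 2·X^2·Y^0·Z^0.
  monomial 2·x^1·y^1 ↦ 2·X^1·Y^1·Z^0.
  monomial 1·x^0·y^2 ↦ 1·X^0·Y^2·Z^0.
  monomial 2·x^0·y^1 ↦ 2·X^0·Y^1·Z^1.
  monomial 3·x^0·y^0 ↦ 3·X^0·Y^0·Z^2.
Collecting: F(X, Y, Z) = 2*X**2 + 2*X*Y + Y**2 + 2*Y*Z + 3*Z**2.


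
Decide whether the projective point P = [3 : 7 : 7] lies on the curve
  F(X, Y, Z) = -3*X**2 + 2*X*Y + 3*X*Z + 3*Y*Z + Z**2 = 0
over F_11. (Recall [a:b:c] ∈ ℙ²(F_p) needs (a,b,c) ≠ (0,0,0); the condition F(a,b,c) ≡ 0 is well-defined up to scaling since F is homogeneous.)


F(3,7,7) ≡ 10 (mod 11); P is NOT on the curve.

Evaluate F(3, 7, 7) term-by-term (mod 11).
  -3*X**2 ↦ -3·9·1·1 = -27
  2*X*Y ↦ 2·3·7·1 = 42
  3*X*Z ↦ 3·3·1·7 = 63
  3*Y*Z ↦ 3·1·7·7 = 147
  Z**2 ↦ 1·1·1·49 = 49
Sum: F(3, 7, 7) = (-27) + (42) + (63) + (147) + (49) = 274.
Reducing mod 11: 274 ≡ 10 (mod 11).
Since F(a, b, c) ≡ 10 ≠ 0 (mod 11), P does NOT lie on the curve.


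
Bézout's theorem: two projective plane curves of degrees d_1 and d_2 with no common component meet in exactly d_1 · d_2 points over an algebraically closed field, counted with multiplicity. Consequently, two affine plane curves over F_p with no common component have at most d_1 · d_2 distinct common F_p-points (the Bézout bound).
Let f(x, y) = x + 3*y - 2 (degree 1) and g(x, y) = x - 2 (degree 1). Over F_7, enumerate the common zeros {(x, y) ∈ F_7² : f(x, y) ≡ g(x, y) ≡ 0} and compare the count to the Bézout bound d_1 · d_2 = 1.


Common zeros: {(2, 0)}; count = 1; Bézout bound = 1.

deg(f) = 1, deg(g) = 1, so Bézout bound = 1.
Scan x ∈ F_7. For each x, list the y ∈ F_7 with f(x, y) ≡ 0 and those with g(x, y) ≡ 0 (mod 7); the common zeros in that column are the intersection.
  x = 0: f ≡ 0 at y ∈ {3}; g ≡ 0 at y ∈ ∅; common: ∅.
  x = 1: f ≡ 0 at y ∈ {5}; g ≡ 0 at y ∈ ∅; common: ∅.
  x = 2: f ≡ 0 at y ∈ {0}; g ≡ 0 at y ∈ {0, 1, 2, 3, 4, 5, 6}; common: {0}.
  x = 3: f ≡ 0 at y ∈ {2}; g ≡ 0 at y ∈ ∅; common: ∅.
  x = 4: f ≡ 0 at y ∈ {4}; g ≡ 0 at y ∈ ∅; common: ∅.
  x = 5: f ≡ 0 at y ∈ {6}; g ≡ 0 at y ∈ ∅; common: ∅.
  x = 6: f ≡ 0 at y ∈ {1}; g ≡ 0 at y ∈ ∅; common: ∅.
Collecting: common zeros = {(2, 0)}, so the count is 1.
Comparison with the Bézout bound: 1 ≤ 1 = deg(f)·deg(g), as expected for curves with no common component (the bound is attained).
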